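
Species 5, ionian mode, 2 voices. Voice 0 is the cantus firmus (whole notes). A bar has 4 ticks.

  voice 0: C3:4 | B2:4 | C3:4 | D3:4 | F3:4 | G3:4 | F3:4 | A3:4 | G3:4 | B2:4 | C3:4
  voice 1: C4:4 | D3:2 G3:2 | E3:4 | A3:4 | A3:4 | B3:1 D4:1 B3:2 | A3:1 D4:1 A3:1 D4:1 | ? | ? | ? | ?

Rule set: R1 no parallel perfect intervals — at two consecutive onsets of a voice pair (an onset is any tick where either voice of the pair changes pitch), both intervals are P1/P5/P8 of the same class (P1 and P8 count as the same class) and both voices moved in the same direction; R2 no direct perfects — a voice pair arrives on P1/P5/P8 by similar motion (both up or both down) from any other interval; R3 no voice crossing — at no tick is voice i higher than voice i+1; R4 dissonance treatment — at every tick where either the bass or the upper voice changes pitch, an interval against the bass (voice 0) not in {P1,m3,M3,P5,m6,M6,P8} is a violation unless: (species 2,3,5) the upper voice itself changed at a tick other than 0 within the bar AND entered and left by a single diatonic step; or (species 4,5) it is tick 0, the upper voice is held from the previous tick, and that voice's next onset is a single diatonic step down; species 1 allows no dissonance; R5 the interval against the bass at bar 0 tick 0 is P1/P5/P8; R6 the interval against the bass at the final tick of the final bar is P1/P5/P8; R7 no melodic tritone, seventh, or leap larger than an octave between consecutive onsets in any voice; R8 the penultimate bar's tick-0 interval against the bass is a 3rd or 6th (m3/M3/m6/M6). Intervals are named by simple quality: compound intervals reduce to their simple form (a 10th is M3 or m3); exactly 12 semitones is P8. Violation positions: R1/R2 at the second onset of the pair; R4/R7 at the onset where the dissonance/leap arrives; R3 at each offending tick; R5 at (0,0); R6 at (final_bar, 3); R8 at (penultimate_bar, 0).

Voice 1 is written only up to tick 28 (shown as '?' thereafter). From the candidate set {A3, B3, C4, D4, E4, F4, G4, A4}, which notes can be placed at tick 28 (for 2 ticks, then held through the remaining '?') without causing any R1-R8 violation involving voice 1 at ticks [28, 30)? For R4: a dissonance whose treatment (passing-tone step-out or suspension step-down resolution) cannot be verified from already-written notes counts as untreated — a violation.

A3: legal
B3: violates R4
C4: legal
D4: violates R4
E4: violates R2
F4: legal
G4: violates R4
A4: violates R2

{A3, C4, F4}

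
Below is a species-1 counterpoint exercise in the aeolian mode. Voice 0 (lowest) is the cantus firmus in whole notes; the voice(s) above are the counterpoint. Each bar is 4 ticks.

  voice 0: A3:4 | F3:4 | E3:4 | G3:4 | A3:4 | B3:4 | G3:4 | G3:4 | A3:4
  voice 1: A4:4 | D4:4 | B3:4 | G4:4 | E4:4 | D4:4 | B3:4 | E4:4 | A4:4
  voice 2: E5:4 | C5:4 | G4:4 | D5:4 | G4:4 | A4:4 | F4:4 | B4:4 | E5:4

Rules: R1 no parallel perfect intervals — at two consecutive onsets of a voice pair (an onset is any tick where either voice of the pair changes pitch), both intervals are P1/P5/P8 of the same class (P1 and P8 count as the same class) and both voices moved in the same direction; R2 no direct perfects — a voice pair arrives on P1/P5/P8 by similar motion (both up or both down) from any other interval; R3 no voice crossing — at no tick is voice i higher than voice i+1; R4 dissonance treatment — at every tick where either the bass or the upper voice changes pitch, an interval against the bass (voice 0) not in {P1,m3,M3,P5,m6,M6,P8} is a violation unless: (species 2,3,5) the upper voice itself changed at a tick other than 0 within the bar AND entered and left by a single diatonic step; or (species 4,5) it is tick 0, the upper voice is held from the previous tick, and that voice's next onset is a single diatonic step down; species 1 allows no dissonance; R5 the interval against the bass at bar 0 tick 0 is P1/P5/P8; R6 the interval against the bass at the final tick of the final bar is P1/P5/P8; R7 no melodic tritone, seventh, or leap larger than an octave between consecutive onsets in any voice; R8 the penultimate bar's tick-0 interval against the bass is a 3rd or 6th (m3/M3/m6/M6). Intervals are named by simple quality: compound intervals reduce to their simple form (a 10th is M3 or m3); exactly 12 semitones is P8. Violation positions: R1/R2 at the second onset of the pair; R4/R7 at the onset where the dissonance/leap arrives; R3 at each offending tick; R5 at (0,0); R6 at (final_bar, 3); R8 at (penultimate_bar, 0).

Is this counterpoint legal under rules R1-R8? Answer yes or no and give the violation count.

bar 0: v0=A3 v1=A4 v2=E5 (P5)
bar 1: v0=F3 v1=D4 v2=C5 (P5)
bar 2: v0=E3 v1=B3 v2=G4 (m3)
bar 3: v0=G3 v1=G4 v2=D5 (P5)
bar 4: v0=A3 v1=E4 v2=G4 (m7)
bar 5: v0=B3 v1=D4 v2=A4 (m7)
bar 6: v0=G3 v1=B3 v2=F4 (m7)
bar 7: v0=G3 v1=E4 v2=B4 (M3)
bar 8: v0=A3 v1=A4 v2=E5 (P5)
  R1 @ bar1.0: A3/E5 P5 -> F3/C5 P5 similar
  R2 @ bar2.0: F3/D4 M6 -> E3/B3 P5 similar
  R2 @ bar3.0: E3/B3 P5 -> G3/G4 P8 similar
  R2 @ bar3.0: E3/G4 m3 -> G3/D5 P5 similar
  R2 @ bar3.0: B3/G4 m6 -> G4/D5 P5 similar
  R4 @ bar4.0: A3/G4 m7 untreated
  R4 @ bar5.0: B3/A4 m7 untreated
  R4 @ bar6.0: G3/F4 m7 untreated
  R2 @ bar7.0: B3/F4 TT -> E4/B4 P5 similar
  R7 @ bar7.0: F4->B4 leap 6st
  R1 @ bar8.0: E4/B4 P5 -> A4/E5 P5 similar
  R2 @ bar8.0: G3/E4 M6 -> A3/A4 P8 similar
  R2 @ bar8.0: G3/B4 M3 -> A3/E5 P5 similar

No (13 violations)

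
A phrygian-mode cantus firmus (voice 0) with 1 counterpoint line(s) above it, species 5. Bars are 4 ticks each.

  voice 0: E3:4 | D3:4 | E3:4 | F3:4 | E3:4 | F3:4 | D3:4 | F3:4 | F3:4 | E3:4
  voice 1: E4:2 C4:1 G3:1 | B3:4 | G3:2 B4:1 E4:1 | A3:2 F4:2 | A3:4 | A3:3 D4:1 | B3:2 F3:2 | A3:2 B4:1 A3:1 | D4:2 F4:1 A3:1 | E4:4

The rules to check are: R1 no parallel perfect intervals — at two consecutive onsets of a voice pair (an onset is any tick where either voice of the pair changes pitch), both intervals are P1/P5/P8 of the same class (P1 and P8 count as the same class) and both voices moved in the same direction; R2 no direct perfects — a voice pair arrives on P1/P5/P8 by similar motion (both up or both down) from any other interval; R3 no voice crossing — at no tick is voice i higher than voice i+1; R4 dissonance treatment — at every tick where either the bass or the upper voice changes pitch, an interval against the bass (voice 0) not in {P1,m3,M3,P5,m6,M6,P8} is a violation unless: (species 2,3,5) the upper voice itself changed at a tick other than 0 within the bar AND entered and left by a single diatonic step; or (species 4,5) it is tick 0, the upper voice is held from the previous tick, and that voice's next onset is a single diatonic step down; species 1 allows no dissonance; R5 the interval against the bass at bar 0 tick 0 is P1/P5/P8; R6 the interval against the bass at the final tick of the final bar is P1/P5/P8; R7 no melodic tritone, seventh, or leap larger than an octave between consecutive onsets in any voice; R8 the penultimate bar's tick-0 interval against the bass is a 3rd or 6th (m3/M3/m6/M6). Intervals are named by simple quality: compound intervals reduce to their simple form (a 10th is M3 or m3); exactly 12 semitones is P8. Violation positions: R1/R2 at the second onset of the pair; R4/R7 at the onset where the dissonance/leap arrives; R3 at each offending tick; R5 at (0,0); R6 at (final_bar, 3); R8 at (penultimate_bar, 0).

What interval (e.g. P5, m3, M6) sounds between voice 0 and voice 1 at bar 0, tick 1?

voice 0=E3 voice 1=E4 -> P8

P8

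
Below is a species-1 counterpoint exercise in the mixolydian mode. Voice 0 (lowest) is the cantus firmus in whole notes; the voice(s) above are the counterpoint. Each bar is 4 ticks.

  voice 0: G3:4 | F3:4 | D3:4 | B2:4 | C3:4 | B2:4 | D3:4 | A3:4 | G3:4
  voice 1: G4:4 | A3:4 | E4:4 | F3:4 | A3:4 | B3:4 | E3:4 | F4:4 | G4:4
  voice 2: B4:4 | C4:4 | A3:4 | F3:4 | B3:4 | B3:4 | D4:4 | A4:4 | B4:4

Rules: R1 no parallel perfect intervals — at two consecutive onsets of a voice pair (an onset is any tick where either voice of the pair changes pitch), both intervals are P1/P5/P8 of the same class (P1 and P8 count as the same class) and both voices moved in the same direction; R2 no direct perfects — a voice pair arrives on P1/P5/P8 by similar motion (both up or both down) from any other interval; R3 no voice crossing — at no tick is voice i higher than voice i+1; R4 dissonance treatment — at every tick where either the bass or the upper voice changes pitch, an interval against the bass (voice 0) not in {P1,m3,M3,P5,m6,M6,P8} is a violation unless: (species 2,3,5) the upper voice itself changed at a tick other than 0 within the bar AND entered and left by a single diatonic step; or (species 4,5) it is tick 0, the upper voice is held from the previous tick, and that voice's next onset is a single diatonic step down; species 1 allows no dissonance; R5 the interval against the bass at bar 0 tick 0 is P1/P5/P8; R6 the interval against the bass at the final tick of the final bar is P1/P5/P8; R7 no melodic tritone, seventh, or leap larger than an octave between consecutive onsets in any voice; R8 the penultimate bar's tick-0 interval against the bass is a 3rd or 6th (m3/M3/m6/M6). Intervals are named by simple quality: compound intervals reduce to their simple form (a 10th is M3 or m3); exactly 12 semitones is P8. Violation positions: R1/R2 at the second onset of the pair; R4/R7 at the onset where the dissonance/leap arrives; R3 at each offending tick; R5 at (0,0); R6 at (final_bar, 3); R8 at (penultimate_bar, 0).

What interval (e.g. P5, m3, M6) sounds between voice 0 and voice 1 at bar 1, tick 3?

M3

voice 0=F3 voice 1=A3 -> M3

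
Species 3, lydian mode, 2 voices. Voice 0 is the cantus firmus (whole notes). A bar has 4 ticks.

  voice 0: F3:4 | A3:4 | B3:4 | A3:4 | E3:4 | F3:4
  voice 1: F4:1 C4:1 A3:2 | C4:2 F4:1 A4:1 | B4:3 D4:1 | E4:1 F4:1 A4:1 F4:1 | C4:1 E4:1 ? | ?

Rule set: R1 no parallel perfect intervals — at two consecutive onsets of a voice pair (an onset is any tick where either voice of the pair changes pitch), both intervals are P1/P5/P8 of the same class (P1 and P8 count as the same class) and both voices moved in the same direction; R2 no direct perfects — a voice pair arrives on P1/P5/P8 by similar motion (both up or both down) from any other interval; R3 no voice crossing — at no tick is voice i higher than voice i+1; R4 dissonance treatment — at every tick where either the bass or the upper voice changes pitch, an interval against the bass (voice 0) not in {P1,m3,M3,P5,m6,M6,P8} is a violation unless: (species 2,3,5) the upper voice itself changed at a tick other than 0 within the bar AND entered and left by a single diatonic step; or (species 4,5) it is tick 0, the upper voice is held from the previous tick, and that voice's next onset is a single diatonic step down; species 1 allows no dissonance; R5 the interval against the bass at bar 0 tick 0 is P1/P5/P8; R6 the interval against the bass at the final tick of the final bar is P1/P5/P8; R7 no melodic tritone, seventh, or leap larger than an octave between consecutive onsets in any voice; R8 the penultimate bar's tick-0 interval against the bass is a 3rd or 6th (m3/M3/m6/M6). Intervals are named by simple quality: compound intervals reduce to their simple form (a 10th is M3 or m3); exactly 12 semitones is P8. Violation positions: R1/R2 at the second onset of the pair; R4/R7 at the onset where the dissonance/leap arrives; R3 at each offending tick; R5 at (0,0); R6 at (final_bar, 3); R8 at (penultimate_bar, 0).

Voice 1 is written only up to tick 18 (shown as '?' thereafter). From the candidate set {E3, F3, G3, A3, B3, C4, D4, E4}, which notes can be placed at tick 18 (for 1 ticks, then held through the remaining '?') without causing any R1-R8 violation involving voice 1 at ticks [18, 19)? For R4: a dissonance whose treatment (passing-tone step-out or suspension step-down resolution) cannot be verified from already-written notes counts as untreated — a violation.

{B3, C4, E3, E4, G3}

E3: legal
F3: violates R4,R7
G3: legal
A3: violates R4
B3: legal
C4: legal
D4: violates R4
E4: legal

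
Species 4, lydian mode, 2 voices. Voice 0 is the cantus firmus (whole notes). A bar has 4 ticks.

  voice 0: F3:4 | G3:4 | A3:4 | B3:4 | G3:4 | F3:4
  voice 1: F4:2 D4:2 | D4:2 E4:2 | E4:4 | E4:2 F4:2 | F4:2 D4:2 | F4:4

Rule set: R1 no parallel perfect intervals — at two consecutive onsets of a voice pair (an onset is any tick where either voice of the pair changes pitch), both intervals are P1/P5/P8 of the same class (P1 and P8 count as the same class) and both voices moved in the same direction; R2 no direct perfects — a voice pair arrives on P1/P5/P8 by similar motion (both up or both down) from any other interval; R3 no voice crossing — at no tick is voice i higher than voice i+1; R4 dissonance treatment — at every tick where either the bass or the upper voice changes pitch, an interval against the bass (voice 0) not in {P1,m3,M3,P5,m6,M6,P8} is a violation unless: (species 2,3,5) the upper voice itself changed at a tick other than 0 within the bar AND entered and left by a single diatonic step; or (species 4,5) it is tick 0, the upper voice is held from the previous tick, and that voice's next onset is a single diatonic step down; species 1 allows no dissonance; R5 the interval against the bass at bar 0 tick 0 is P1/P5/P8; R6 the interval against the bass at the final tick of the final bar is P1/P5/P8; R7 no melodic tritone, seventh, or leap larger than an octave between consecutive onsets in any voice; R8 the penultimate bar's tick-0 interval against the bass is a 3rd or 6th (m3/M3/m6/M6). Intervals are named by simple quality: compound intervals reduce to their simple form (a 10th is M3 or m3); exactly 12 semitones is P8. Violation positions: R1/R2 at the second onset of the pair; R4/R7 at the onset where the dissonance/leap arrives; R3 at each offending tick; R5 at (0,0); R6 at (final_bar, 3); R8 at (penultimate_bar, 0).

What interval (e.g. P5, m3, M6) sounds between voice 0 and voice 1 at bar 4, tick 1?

voice 0=G3 voice 1=F4 -> m7

m7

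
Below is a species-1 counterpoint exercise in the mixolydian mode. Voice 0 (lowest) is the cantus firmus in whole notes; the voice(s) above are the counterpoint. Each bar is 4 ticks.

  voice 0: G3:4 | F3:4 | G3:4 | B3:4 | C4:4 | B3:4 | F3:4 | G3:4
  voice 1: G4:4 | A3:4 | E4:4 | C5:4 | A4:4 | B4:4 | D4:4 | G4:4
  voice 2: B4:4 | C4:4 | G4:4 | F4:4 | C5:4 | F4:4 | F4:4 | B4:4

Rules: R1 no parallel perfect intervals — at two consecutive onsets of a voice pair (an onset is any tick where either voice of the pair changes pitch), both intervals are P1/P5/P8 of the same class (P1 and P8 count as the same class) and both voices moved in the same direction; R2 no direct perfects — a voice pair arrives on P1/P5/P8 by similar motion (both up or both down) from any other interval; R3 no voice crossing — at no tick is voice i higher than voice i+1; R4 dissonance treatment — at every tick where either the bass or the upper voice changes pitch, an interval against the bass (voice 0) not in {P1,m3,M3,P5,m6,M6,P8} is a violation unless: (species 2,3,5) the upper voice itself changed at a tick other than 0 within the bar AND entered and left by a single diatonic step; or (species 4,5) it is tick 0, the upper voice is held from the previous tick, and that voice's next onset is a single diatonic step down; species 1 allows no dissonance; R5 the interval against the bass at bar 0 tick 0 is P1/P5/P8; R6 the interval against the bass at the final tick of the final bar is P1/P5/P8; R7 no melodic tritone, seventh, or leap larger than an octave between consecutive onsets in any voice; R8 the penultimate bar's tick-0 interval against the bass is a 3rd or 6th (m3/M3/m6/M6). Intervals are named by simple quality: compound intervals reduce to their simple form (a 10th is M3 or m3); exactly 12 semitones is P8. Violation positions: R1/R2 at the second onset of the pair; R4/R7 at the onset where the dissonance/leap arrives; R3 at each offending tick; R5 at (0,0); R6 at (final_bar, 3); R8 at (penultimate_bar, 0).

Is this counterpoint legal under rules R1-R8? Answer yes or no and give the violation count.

bar 0: v0=G3 v1=G4 v2=B4 (M3)
bar 1: v0=F3 v1=A3 v2=C4 (P5)
bar 2: v0=G3 v1=E4 v2=G4 (P8)
bar 3: v0=B3 v1=C5 v2=F4 (TT)
bar 4: v0=C4 v1=A4 v2=C5 (P8)
bar 5: v0=B3 v1=B4 v2=F4 (TT)
bar 6: v0=F3 v1=D4 v2=F4 (P8)
bar 7: v0=G3 v1=G4 v2=B4 (M3)
  R5 @ bar0.0: opens on M3
  R2 @ bar1.0: G3/B4 M3 -> F3/C4 P5 similar
  R7 @ bar1.0: G4->A3 leap 10st
  R7 @ bar1.0: B4->C4 leap 11st
  R2 @ bar2.0: F3/C4 P5 -> G3/G4 P8 similar
  R3 @ bar3.0: C5 above F4
  R4 @ bar3.0: B3/C5 m2 untreated
  R4 @ bar3.0: B3/F4 TT untreated
  R3 @ bar3.1: C5 above F4
  R3 @ bar3.2: C5 above F4
  R3 @ bar3.3: C5 above F4
  R2 @ bar4.0: B3/F4 TT -> C4/C5 P8 similar
  R3 @ bar5.0: B4 above F4
  R4 @ bar5.0: B3/F4 TT untreated
  R3 @ bar5.1: B4 above F4
  R3 @ bar5.2: B4 above F4
  R3 @ bar5.3: B4 above F4
  R7 @ bar6.0: B3->F3 leap 6st
  R8 @ bar6.0: penult P8 not 3rd/6th
  R2 @ bar7.0: F3/D4 M6 -> G3/G4 P8 similar
  R7 @ bar7.0: F4->B4 leap 6st
  R6 @ bar7.3: closes on M3

No (22 violations)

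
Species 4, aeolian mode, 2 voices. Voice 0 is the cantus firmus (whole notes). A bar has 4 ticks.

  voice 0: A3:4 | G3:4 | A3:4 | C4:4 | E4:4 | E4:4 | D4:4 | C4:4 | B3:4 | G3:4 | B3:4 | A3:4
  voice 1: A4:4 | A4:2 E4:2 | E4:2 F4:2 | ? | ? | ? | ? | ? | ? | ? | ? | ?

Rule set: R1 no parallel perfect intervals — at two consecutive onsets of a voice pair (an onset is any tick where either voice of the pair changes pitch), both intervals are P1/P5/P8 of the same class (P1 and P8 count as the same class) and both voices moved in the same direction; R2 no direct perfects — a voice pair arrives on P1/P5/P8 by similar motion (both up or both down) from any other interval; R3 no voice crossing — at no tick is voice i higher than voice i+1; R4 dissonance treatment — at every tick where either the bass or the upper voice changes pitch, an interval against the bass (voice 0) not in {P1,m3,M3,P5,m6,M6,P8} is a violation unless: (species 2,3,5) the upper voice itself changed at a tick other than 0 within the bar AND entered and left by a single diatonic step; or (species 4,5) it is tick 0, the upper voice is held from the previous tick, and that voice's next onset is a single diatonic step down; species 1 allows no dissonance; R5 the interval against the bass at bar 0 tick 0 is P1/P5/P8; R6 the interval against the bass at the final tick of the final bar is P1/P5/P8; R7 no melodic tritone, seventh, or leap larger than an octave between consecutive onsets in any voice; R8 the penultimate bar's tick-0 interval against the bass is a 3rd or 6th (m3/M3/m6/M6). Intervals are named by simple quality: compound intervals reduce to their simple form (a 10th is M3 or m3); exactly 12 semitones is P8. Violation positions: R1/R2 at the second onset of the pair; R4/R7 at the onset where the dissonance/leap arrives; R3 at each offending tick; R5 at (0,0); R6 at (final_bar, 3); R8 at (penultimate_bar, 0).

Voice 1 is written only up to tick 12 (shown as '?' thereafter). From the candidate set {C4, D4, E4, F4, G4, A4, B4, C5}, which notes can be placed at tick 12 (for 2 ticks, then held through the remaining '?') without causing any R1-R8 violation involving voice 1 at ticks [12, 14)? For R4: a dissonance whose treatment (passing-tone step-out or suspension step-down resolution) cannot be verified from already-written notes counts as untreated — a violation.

{A4, C4, E4}

C4: legal
D4: violates R4
E4: legal
F4: violates R4
G4: violates R2
A4: legal
B4: violates R4,R7
C5: violates R2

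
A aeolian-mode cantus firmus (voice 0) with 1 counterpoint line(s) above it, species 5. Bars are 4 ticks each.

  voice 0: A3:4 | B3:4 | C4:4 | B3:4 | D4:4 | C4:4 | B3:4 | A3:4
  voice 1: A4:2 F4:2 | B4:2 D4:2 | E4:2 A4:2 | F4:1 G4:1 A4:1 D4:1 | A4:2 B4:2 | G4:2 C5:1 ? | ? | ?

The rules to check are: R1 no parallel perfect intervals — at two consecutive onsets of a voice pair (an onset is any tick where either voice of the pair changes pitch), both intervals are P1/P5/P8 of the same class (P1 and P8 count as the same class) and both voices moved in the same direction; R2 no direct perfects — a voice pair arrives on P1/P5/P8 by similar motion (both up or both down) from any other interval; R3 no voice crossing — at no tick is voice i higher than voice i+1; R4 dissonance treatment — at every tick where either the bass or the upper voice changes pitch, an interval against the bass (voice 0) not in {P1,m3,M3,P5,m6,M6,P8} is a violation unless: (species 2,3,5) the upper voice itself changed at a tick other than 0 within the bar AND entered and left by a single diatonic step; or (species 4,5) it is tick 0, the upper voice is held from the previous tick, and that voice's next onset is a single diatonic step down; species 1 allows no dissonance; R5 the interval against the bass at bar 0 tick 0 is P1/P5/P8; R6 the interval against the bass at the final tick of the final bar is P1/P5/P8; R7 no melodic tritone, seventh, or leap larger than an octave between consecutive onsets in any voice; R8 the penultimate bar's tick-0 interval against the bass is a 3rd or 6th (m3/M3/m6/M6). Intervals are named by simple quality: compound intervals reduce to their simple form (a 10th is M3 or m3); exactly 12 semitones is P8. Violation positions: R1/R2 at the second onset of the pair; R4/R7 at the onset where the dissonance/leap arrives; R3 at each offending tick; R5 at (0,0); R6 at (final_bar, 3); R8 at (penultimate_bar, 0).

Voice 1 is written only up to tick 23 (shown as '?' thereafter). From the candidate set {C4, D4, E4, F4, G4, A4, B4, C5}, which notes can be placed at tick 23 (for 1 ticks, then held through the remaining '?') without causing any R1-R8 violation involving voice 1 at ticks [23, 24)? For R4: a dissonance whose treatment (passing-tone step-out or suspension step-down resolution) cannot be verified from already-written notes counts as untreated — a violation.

C4: legal
D4: violates R4,R7
E4: legal
F4: violates R4
G4: legal
A4: legal
B4: violates R4
C5: legal

{A4, C4, C5, E4, G4}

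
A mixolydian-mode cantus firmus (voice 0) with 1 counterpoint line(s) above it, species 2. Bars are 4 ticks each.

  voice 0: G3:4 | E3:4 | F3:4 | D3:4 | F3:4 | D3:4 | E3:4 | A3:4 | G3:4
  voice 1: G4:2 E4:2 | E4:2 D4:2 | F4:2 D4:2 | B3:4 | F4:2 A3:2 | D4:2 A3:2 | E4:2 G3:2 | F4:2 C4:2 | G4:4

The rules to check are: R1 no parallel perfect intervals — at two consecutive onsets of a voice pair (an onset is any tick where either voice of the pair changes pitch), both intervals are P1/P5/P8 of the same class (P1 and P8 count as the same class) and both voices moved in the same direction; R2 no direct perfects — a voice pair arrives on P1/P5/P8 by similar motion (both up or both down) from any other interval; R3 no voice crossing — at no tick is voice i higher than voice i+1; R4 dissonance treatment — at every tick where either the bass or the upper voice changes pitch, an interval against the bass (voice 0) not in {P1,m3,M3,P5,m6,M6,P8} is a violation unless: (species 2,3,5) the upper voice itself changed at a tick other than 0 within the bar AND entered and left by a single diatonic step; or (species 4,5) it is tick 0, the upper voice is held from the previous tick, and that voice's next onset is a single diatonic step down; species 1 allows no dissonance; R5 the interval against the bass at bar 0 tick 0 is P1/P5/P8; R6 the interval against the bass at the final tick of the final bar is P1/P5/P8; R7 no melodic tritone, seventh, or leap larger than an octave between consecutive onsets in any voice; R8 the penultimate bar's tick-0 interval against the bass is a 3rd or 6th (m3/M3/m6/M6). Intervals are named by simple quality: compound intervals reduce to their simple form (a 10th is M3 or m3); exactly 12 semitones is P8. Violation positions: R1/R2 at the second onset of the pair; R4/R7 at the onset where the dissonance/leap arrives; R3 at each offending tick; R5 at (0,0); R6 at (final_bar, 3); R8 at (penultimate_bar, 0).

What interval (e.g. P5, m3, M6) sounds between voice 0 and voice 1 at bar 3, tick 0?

voice 0=D3 voice 1=B3 -> M6

M6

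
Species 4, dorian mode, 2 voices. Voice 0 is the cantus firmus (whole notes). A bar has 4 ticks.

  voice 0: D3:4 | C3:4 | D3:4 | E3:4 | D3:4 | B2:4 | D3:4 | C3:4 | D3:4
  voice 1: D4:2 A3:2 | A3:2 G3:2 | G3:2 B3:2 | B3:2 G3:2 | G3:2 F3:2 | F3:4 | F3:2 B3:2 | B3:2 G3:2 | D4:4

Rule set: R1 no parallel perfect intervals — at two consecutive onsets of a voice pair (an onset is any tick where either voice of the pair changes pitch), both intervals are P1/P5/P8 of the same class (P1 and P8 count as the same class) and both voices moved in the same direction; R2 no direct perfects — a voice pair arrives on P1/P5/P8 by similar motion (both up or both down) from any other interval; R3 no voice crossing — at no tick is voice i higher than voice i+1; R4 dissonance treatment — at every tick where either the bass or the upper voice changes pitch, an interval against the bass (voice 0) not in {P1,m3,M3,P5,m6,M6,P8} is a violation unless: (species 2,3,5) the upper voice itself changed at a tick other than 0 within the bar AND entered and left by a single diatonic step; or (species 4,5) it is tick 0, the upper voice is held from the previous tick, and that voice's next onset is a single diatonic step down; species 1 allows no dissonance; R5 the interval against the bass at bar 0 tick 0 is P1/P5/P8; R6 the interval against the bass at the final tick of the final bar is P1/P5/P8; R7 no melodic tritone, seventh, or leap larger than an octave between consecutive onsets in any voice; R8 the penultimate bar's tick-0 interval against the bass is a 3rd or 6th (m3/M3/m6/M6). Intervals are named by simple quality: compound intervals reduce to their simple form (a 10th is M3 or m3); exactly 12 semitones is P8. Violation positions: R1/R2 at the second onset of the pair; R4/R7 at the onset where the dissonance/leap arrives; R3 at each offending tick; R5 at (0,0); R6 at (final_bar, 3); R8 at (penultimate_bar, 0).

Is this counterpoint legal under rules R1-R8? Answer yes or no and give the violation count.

bar 0: v0=D3 v1=D4 (P8)
bar 1: v0=C3 v1=A3 (M6)
bar 2: v0=D3 v1=G3 (P4)
bar 3: v0=E3 v1=B3 (P5)
bar 4: v0=D3 v1=G3 (P4)
bar 5: v0=B2 v1=F3 (TT)
bar 6: v0=D3 v1=F3 (m3)
bar 7: v0=C3 v1=B3 (M7)
bar 8: v0=D3 v1=D4 (P8)
  R4 @ bar2.0: D3/G3 P4 untreated
  R4 @ bar5.0: B2/F3 TT untreated
  R7 @ bar6.2: F3->B3 leap 6st
  R4 @ bar7.0: C3/B3 M7 untreated
  R8 @ bar7.0: penult M7 not 3rd/6th
  R2 @ bar8.0: C3/G3 P5 -> D3/D4 P8 similar

No (6 violations)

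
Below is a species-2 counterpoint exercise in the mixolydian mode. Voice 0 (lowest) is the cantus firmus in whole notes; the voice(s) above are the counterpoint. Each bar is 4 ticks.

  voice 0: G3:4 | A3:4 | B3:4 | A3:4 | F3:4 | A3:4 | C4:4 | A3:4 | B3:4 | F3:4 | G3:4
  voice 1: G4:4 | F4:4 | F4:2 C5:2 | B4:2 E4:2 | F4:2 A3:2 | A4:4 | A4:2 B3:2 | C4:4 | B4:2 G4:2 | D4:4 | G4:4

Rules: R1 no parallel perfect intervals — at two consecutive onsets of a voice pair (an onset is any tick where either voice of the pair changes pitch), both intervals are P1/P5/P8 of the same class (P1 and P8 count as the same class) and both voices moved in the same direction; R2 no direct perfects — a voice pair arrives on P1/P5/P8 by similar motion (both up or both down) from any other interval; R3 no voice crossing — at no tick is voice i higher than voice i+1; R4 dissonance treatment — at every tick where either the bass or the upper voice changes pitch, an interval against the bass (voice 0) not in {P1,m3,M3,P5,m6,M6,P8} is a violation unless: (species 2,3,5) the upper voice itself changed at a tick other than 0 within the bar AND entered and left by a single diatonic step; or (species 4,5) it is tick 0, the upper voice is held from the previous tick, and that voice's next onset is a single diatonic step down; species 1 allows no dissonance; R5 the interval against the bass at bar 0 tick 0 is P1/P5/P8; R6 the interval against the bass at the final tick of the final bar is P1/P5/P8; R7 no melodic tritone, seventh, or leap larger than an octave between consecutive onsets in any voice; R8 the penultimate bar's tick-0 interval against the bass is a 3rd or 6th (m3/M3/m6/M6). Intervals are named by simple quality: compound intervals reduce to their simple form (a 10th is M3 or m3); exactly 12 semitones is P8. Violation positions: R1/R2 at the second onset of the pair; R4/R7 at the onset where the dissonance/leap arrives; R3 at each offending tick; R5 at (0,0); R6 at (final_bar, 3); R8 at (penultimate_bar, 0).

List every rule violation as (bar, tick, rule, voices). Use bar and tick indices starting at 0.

bar 0: v0=G3 v1=G4 downbeat P8
bar 1: v0=A3 v1=F4 downbeat m6
bar 2: v0=B3 v1=F4 downbeat TT
bar 3: v0=A3 v1=B4 downbeat M2
bar 4: v0=F3 v1=F4 downbeat P8
bar 5: v0=A3 v1=A4 downbeat P8
bar 6: v0=C4 v1=A4 downbeat M6
bar 7: v0=A3 v1=C4 downbeat m3
bar 8: v0=B3 v1=B4 downbeat P8
bar 9: v0=F3 v1=D4 downbeat M6
bar 10: v0=G3 v1=G4 downbeat P8
  -> R4 @ bar 2 tick 0 v(0, 1): B3/F4 TT untreated
  -> R4 @ bar 2 tick 2 v(0, 1): B3/C5 m2 untreated
  -> R4 @ bar 3 tick 0 v(0, 1): A3/B4 M2 untreated
  -> R2 @ bar 5 tick 0 v(0, 1): F3/A3 M3 -> A3/A4 P8 similar
  -> R3 @ bar 6 tick 2 v(0, 1): C4 above B3
  -> R4 @ bar 6 tick 2 v(0, 1): C4/B3 m2 untreated
  -> R7 @ bar 6 tick 2 v(1,): A4->B3 leap 10st
  -> R3 @ bar 6 tick 3 v(0, 1): C4 above B3
  -> R2 @ bar 8 tick 0 v(0, 1): A3/C4 m3 -> B3/B4 P8 similar
  -> R7 @ bar 8 tick 0 v(1,): C4->B4 leap 11st
  -> R7 @ bar 9 tick 0 v(0,): B3->F3 leap 6st
  -> R2 @ bar 10 tick 0 v(0, 1): F3/D4 M6 -> G3/G4 P8 similar

(2, 0, R4, (0, 1))
(2, 2, R4, (0, 1))
(3, 0, R4, (0, 1))
(5, 0, R2, (0, 1))
(6, 2, R3, (0, 1))
(6, 2, R4, (0, 1))
(6, 2, R7, (1,))
(6, 3, R3, (0, 1))
(8, 0, R2, (0, 1))
(8, 0, R7, (1,))
(9, 0, R7, (0,))
(10, 0, R2, (0, 1))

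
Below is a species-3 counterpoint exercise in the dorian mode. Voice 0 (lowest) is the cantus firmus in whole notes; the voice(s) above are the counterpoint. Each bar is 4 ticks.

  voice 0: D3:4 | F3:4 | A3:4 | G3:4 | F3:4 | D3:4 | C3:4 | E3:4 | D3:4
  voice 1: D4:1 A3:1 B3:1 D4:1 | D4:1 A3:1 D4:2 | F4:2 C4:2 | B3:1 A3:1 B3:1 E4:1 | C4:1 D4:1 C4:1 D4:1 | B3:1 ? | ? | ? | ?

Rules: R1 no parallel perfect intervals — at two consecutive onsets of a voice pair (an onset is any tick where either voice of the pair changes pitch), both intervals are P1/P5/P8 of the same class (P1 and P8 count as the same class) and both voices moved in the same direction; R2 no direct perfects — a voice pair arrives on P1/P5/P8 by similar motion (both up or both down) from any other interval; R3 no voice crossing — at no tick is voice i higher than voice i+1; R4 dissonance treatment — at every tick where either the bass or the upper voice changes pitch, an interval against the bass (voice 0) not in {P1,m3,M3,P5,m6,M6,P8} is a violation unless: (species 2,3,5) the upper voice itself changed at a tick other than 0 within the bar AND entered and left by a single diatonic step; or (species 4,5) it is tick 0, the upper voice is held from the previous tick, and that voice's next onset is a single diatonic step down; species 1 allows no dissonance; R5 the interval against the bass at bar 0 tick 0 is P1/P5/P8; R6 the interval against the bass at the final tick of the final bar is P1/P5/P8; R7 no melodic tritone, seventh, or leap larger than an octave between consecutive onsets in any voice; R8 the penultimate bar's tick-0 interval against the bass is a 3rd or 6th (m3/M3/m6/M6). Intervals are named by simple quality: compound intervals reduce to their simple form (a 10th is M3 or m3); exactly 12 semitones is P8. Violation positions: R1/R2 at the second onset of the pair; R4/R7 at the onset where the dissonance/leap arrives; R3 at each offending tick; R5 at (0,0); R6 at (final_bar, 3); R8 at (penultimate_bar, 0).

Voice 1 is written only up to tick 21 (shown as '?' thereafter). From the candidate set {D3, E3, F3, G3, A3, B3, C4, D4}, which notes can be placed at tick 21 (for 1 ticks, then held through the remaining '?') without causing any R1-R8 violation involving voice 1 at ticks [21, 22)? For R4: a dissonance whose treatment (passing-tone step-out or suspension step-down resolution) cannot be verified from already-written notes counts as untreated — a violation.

{A3, B3, D3, D4}

D3: legal
E3: violates R4
F3: violates R7
G3: violates R4
A3: legal
B3: legal
C4: violates R4
D4: legal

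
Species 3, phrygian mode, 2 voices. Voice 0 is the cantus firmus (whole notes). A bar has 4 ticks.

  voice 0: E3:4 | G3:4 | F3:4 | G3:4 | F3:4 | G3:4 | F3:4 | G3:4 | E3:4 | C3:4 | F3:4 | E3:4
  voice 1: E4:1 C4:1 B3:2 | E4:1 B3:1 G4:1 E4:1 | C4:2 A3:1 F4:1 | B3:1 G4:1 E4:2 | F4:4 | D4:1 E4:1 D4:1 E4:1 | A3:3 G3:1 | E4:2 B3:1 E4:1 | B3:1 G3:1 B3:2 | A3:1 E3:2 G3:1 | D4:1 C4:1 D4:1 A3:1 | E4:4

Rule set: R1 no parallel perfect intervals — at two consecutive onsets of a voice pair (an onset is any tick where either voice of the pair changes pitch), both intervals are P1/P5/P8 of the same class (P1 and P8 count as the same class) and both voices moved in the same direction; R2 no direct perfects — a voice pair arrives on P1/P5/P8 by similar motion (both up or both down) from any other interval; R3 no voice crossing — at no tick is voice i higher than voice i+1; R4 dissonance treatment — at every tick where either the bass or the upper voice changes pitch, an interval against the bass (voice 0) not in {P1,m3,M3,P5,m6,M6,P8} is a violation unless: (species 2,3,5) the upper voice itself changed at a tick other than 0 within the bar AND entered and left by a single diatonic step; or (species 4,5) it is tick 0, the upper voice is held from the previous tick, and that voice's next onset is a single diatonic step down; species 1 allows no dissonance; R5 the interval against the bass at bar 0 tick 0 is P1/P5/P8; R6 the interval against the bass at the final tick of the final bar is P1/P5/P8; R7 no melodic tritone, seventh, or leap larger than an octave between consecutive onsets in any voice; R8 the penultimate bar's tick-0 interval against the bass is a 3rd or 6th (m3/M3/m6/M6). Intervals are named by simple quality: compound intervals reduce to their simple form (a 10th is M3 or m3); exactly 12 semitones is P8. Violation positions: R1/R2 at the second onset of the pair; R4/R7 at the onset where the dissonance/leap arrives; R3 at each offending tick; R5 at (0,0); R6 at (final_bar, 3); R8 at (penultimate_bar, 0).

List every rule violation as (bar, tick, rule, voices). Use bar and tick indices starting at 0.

(2, 0, R2, (0, 1))
(3, 0, R7, (1,))
(6, 3, R4, (0, 1))
(8, 0, R2, (0, 1))

bar 0: v0=E3 v1=E4 downbeat P8
bar 1: v0=G3 v1=E4 downbeat M6
bar 2: v0=F3 v1=C4 downbeat P5
bar 3: v0=G3 v1=B3 downbeat M3
bar 4: v0=F3 v1=F4 downbeat P8
bar 5: v0=G3 v1=D4 downbeat P5
bar 6: v0=F3 v1=A3 downbeat M3
bar 7: v0=G3 v1=E4 downbeat M6
bar 8: v0=E3 v1=B3 downbeat P5
bar 9: v0=C3 v1=A3 downbeat M6
bar 10: v0=F3 v1=D4 downbeat M6
bar 11: v0=E3 v1=E4 downbeat P8
  -> R2 @ bar 2 tick 0 v(0, 1): G3/E4 M6 -> F3/C4 P5 similar
  -> R7 @ bar 3 tick 0 v(1,): F4->B3 leap 6st
  -> R4 @ bar 6 tick 3 v(0, 1): F3/G3 M2 untreated
  -> R2 @ bar 8 tick 0 v(0, 1): G3/E4 M6 -> E3/B3 P5 similar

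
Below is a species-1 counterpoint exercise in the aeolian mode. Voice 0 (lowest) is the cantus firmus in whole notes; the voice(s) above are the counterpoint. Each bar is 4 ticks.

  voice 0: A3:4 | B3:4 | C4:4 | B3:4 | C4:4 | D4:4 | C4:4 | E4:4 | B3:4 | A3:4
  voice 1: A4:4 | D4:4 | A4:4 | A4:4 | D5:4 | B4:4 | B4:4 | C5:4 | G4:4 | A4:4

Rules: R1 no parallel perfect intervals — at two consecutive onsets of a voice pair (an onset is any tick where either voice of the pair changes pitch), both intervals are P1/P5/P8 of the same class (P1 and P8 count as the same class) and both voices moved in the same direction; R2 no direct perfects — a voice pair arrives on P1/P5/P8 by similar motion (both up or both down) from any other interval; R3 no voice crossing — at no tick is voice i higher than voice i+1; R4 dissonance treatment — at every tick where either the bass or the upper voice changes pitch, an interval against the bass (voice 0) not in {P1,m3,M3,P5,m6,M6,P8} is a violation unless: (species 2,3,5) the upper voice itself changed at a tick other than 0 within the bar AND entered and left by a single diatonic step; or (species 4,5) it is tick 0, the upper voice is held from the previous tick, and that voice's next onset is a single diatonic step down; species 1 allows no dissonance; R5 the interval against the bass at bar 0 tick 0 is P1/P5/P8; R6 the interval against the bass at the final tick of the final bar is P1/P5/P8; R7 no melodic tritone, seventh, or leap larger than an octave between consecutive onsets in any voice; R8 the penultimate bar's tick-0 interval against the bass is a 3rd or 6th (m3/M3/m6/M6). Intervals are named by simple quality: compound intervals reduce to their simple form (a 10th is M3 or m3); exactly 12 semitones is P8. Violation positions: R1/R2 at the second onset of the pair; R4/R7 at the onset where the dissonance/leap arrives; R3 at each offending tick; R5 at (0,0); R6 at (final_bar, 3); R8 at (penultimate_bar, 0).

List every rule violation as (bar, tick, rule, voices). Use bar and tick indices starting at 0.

bar 0: v0=A3 v1=A4 downbeat P8
bar 1: v0=B3 v1=D4 downbeat m3
bar 2: v0=C4 v1=A4 downbeat M6
bar 3: v0=B3 v1=A4 downbeat m7
bar 4: v0=C4 v1=D5 downbeat M2
bar 5: v0=D4 v1=B4 downbeat M6
bar 6: v0=C4 v1=B4 downbeat M7
bar 7: v0=E4 v1=C5 downbeat m6
bar 8: v0=B3 v1=G4 downbeat m6
bar 9: v0=A3 v1=A4 downbeat P8
  -> R4 @ bar 3 tick 0 v(0, 1): B3/A4 m7 untreated
  -> R4 @ bar 4 tick 0 v(0, 1): C4/D5 M2 untreated
  -> R4 @ bar 6 tick 0 v(0, 1): C4/B4 M7 untreated

(3, 0, R4, (0, 1))
(4, 0, R4, (0, 1))
(6, 0, R4, (0, 1))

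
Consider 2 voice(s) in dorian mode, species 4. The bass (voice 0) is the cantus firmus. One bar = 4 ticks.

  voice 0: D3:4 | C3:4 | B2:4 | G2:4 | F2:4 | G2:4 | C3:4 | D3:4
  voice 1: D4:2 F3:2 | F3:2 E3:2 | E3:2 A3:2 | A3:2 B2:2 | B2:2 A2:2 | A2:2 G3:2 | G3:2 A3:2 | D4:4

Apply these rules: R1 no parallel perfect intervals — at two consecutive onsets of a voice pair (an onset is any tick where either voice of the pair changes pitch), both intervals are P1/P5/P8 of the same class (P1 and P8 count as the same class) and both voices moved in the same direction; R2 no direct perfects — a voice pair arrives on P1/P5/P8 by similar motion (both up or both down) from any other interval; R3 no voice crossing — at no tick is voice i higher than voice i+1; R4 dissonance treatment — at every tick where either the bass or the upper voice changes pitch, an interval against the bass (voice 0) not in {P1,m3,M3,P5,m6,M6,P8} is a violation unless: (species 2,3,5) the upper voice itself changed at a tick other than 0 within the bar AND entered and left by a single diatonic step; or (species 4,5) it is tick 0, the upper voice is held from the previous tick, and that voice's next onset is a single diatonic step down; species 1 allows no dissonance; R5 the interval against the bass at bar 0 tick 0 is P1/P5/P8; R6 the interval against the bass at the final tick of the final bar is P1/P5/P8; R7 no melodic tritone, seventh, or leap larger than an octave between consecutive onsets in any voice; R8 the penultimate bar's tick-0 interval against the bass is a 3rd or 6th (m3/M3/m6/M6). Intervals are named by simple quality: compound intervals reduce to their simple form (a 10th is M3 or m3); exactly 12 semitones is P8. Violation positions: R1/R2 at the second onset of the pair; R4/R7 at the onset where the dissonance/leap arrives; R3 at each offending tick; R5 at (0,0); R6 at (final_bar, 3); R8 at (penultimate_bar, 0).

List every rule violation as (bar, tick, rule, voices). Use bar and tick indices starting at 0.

(2, 0, R4, (0, 1))
(2, 2, R4, (0, 1))
(3, 0, R4, (0, 1))
(3, 2, R7, (1,))
(5, 0, R4, (0, 1))
(5, 2, R7, (1,))
(6, 0, R8, (0, 1))
(7, 0, R2, (0, 1))

bar 0: v0=D3 v1=D4 downbeat P8
bar 1: v0=C3 v1=F3 downbeat P4
bar 2: v0=B2 v1=E3 downbeat P4
bar 3: v0=G2 v1=A3 downbeat M2
bar 4: v0=F2 v1=B2 downbeat TT
bar 5: v0=G2 v1=A2 downbeat M2
bar 6: v0=C3 v1=G3 downbeat P5
bar 7: v0=D3 v1=D4 downbeat P8
  -> R4 @ bar 2 tick 0 v(0, 1): B2/E3 P4 untreated
  -> R4 @ bar 2 tick 2 v(0, 1): B2/A3 m7 untreated
  -> R4 @ bar 3 tick 0 v(0, 1): G2/A3 M2 untreated
  -> R7 @ bar 3 tick 2 v(1,): A3->B2 leap 10st
  -> R4 @ bar 5 tick 0 v(0, 1): G2/A2 M2 untreated
  -> R7 @ bar 5 tick 2 v(1,): A2->G3 leap 10st
  -> R8 @ bar 6 tick 0 v(0, 1): penult P5 not 3rd/6th
  -> R2 @ bar 7 tick 0 v(0, 1): C3/A3 M6 -> D3/D4 P8 similar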